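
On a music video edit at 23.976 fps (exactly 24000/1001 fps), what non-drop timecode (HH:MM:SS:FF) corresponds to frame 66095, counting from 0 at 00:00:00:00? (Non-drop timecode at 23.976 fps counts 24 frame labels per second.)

00:45:53:23

66095 ÷ 24 = 2753 full seconds, remainder 23 frames.
2753 s = 0 h 45 min 53 s.
Timecode: 00:45:53:23.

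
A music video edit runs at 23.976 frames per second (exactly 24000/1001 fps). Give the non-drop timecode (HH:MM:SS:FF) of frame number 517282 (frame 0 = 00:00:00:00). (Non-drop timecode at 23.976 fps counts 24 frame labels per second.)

05:59:13:10

517282 ÷ 24 = 21553 full seconds, remainder 10 frames.
21553 s = 5 h 59 min 13 s.
Timecode: 05:59:13:10.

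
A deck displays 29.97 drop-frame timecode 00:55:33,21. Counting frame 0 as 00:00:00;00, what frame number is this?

Complete 10-minute blocks: 5, each 17982 frames → 89910.
Remaining 5 whole minutes in the current block: 1800 + 4 × 1798 = 8992 frames.
Within the current minute: 33 × 30 + 21 − 2 = 1009 (labels ;00/;01 skipped at this minute). Total = 89910 + 8992 + 1009 = 99911.

99911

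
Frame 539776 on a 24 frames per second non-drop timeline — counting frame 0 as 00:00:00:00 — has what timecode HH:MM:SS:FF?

539776 ÷ 24 = 22490 full seconds, remainder 16 frames.
22490 s = 6 h 14 min 50 s.
Timecode: 06:14:50:16.

06:14:50:16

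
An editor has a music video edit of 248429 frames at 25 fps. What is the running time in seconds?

Running time = 248429 / (25) = 9937.16 s.

9937.16 seconds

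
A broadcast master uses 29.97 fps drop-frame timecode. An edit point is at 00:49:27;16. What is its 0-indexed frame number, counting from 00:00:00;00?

As if non-drop at 30 labels/s: (0 × 3600 + 49 × 60 + 27) × 30 + 16 = 89026.
Minute boundaries passed: 49; those not divisible by 10: 49 − 4 = 45; dropped labels = 2 × 45 = 90.
Actual frame index = 89026 − 90 = 88936.

88936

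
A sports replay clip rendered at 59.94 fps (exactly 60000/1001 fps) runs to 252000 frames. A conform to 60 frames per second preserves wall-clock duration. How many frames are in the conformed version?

Target frames = source frames × (target rate / source rate) = 252000 × (60)/(60000/1001) = 252000 × 1001/1000 = 252252.

252252 frames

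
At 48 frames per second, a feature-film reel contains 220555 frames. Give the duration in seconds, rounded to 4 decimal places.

4594.8958 seconds

Running time = 220555 × 1/48 = 220555/48 s ≈ 4594.8958 s.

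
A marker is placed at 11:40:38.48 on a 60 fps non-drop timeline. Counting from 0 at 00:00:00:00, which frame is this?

2522328

Total seconds to the label: (11 × 3600 + 40 × 60 + 38) = 42038.
Frame index = 42038 × 60 + 48 = 2522328.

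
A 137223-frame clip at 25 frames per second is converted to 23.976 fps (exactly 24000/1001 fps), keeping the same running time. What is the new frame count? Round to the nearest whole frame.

Frames at target rate = 137223 × (24000/1001) / (25) = 131734080/1001 ≈ 131602.478.
Nearest whole frame: 131602.

131602 frames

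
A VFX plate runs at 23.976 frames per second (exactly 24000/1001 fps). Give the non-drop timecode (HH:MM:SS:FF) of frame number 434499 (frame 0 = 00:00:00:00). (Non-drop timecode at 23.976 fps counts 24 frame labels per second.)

05:01:44:03

434499 ÷ 24 = 18104 full seconds, remainder 3 frames.
18104 s = 5 h 1 min 44 s.
Timecode: 05:01:44:03.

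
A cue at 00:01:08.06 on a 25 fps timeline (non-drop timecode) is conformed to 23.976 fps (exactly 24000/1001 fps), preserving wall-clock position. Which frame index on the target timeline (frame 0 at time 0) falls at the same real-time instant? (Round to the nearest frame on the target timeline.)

frame 1636

Source frame index: (0×3600 + 1×60 + 8) × 25 + 6 = 1706.
Real time: 1706 / (25) = 1706/25 s.
Target frame: (1706/25) × (24000/1001) = 1637760/1001 ≈ 1636.124 → 1636.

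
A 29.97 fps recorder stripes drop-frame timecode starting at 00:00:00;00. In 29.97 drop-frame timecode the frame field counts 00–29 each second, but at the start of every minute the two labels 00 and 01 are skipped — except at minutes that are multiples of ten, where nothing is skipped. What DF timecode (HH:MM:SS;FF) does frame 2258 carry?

00:01:15;10

Each 10-minute DF block holds 10 × 60 × 30 − 9 × 2 = 17982 frames. 2258 ÷ 17982 → 0 full blocks, remainder 2258.
Within the partial block the first minute is 1800 frames and each further minute 1798, so 1 further minute boundary passed. Total skipped labels = 18 × 0 + 2 × 1 = 2.
Non-drop label index = 2258 + 2 = 2260; at 30 labels/s that is 00:01:15:10, i.e. DF 00:01:15;10.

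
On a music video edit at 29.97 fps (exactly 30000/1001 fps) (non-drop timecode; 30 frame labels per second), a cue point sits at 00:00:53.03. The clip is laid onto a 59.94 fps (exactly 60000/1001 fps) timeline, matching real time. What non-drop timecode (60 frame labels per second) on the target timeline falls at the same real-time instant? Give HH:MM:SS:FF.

00:00:53:06

Source frame index: (0×3600 + 0×60 + 53) × 30 + 3 = 1593.
Real time: 1593 / (30000/1001) = 531531/10000 s.
Target frame: (531531/10000) × (60000/1001) = 3186.
At 60 labels/s: frame 3186 → 00:00:53:06.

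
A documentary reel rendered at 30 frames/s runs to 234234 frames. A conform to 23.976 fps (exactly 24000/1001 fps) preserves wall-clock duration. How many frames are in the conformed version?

187200 frames

Target frames = source frames × (target rate / source rate) = 234234 × (24000/1001)/(30) = 234234 × 800/1001 = 187200.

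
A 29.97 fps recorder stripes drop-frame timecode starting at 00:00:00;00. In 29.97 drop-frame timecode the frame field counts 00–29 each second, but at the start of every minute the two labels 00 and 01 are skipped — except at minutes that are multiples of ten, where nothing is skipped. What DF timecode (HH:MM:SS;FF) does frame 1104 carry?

00:00:36;24

Each 10-minute DF block holds 10 × 60 × 30 − 9 × 2 = 17982 frames. 1104 ÷ 17982 → 0 full blocks, remainder 1104.
Within the partial block the first minute is 1800 frames and each further minute 1798, so 0 further minute boundaries passed. Total skipped labels = 18 × 0 + 2 × 0 = 0.
Non-drop label index = 1104 + 0 = 1104; at 30 labels/s that is 00:00:36:24, i.e. DF 00:00:36;24.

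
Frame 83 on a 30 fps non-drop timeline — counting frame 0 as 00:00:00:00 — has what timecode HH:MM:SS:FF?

00:00:02:23

83 ÷ 30 = 2 full seconds, remainder 23 frames.
2 s = 0 h 0 min 2 s.
Timecode: 00:00:02:23.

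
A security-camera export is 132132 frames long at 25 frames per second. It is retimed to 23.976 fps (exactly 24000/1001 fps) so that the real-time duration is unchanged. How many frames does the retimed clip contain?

126720 frames

Target frames = source frames × (target rate / source rate) = 132132 × (24000/1001)/(25) = 132132 × 960/1001 = 126720.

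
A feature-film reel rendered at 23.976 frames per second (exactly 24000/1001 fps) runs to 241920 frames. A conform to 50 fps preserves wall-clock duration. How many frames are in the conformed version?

504504 frames

Target frames = source frames × (target rate / source rate) = 241920 × (50)/(24000/1001) = 241920 × 1001/480 = 504504.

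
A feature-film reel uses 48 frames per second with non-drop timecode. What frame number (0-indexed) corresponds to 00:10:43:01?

30865

Total seconds to the label: (0 × 3600 + 10 × 60 + 43) = 643.
Frame index = 643 × 48 + 1 = 30865.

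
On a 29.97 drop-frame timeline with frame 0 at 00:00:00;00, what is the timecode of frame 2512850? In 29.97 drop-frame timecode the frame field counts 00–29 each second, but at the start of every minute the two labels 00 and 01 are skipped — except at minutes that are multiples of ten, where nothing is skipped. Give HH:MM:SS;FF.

Ten DF minutes hold 17982 frames, so frame 2512850 lies in block 139 (frames 2499498–2517479) with 13352 frames into that block.
The block's first minute is 1800 frames and the rest 1798 each; 13352 frames reaches minute 7, so 139 × 18 + 7 × 2 = 2516 labels have been skipped so far.
Adding those back, label number 2512850 + 2516 = 2515366 at 30 labels/s is 83845 s + 16 f = 23 h 17 min 25 s frame 16, i.e. 23:17:25;16.

23:17:25;16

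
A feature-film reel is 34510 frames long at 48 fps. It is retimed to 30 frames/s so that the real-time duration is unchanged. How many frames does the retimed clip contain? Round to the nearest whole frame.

21569 frames

Frames at target rate = 34510 × (30) / (48) = 86275/4 ≈ 21568.750.
Nearest whole frame: 21569.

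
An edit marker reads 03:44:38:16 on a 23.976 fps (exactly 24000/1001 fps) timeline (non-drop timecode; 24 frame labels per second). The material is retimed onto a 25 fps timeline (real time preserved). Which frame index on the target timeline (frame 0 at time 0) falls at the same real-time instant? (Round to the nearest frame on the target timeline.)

Source frame index: (3×3600 + 44×60 + 38) × 24 + 16 = 323488.
Real time: 323488 / (24000/1001) = 10119109/750 s.
Target frame: (10119109/750) × (25) = 10119109/30 ≈ 337303.633 → 337304.

frame 337304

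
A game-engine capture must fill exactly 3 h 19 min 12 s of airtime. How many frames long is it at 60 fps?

717120 frames

3 h 19 min 12 s = 11952 s.
Frames = 11952 × 60 = 717120.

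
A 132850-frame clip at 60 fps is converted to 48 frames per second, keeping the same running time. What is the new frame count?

Frames at target rate = 132850 × (48) / (60) = 106280.

106280 frames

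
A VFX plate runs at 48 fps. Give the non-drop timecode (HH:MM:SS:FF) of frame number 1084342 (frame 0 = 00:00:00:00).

1084342 ÷ 48 = 22590 full seconds, remainder 22 frames.
22590 s = 6 h 16 min 30 s.
Timecode: 06:16:30:22.

06:16:30:22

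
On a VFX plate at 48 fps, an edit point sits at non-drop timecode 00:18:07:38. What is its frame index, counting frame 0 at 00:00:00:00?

Total seconds to the label: (0 × 3600 + 18 × 60 + 7) = 1087.
Frame index = 1087 × 48 + 38 = 52214.

52214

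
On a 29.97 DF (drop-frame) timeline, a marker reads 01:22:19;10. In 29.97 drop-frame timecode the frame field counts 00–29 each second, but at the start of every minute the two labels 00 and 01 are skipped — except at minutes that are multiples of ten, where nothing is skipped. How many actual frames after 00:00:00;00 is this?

As if non-drop at 30 labels/s: (1 × 3600 + 22 × 60 + 19) × 30 + 10 = 148180.
Minute boundaries passed: 82; those not divisible by 10: 82 − 8 = 74; dropped labels = 2 × 74 = 148.
Actual frame index = 148180 − 148 = 148032.

148032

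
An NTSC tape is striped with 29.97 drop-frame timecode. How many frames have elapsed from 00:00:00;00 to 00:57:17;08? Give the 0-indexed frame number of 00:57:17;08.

Complete 10-minute blocks: 5, each 17982 frames → 89910.
Remaining 7 whole minutes in the current block: 1800 + 6 × 1798 = 12588 frames.
Within the current minute: 17 × 30 + 8 − 2 = 516 (labels ;00/;01 skipped at this minute). Total = 89910 + 12588 + 516 = 103014.

103014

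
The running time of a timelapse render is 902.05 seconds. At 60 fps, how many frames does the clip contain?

54123 frames

Frames = 902.05 × 60 = 54123.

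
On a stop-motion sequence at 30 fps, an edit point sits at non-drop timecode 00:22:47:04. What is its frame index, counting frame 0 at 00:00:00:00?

frame 41014

Total seconds to the label: (0 × 3600 + 22 × 60 + 47) = 1367.
Frame index = 1367 × 30 + 4 = 41014.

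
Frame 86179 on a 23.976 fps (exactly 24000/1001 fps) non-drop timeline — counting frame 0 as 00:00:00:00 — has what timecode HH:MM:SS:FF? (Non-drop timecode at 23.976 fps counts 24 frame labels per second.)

00:59:50:19

86179 ÷ 24 = 3590 full seconds, remainder 19 frames.
3590 s = 0 h 59 min 50 s.
Timecode: 00:59:50:19.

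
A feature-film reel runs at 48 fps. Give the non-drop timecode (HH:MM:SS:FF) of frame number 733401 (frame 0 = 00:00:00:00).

733401 ÷ 48 = 15279 full seconds, remainder 9 frames.
15279 s = 4 h 14 min 39 s.
Timecode: 04:14:39:09.

04:14:39:09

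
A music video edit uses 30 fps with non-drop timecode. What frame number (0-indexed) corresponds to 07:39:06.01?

Total seconds to the label: (7 × 3600 + 39 × 60 + 6) = 27546.
Frame index = 27546 × 30 + 1 = 826381.

frame 826381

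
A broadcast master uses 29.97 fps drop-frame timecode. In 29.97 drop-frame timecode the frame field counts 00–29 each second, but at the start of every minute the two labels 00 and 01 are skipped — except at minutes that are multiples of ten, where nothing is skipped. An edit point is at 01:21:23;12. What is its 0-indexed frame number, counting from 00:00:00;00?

As if non-drop at 30 labels/s: (1 × 3600 + 21 × 60 + 23) × 30 + 12 = 146502.
Minute boundaries passed: 81; those not divisible by 10: 81 − 8 = 73; dropped labels = 2 × 73 = 146.
Actual frame index = 146502 − 146 = 146356.

146356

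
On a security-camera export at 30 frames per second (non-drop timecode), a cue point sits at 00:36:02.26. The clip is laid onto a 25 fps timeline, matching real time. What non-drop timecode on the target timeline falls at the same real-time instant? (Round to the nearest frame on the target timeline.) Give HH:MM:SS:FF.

Source frame index: (0×3600 + 36×60 + 2) × 30 + 26 = 64886.
Real time: 64886 / (30) = 32443/15 s.
Target frame: (32443/15) × (25) = 162215/3 ≈ 54071.667 → 54072.
At 25 labels/s: frame 54072 → 00:36:02:22.

00:36:02:22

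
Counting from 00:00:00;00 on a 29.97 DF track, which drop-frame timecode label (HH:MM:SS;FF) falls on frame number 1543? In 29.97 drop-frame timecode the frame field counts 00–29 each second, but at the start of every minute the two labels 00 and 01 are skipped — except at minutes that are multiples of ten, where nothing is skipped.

Ten DF minutes hold 17982 frames, so frame 1543 lies in block 0 (frames 0–17981) with 1543 frames into that block.
The block's first minute is 1800 frames and the rest 1798 each; 1543 frames reaches minute 0, so 0 × 18 + 0 × 2 = 0 labels have been skipped so far.
Adding those back, label number 1543 + 0 = 1543 at 30 labels/s is 51 s + 13 f = 0 h 0 min 51 s frame 13, i.e. 00:00:51;13.

00:00:51;13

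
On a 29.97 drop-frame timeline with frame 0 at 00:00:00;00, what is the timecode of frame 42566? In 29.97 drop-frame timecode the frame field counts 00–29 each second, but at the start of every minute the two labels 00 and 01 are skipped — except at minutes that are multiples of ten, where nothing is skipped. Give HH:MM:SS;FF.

Ten DF minutes hold 17982 frames, so frame 42566 lies in block 2 (frames 35964–53945) with 6602 frames into that block.
The block's first minute is 1800 frames and the rest 1798 each; 6602 frames reaches minute 3, so 2 × 18 + 3 × 2 = 42 labels have been skipped so far.
Adding those back, label number 42566 + 42 = 42608 at 30 labels/s is 1420 s + 8 f = 0 h 23 min 40 s frame 8, i.e. 00:23:40;08.

00:23:40;08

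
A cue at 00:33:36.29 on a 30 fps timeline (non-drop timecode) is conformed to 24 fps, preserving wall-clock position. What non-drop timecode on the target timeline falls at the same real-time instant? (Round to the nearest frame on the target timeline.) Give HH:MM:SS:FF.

00:33:36:23

Source frame index: (0×3600 + 33×60 + 36) × 30 + 29 = 60509.
Real time: 60509 / (30) = 60509/30 s.
Target frame: (60509/30) × (24) = 242036/5 ≈ 48407.200 → 48407.
At 24 labels/s: frame 48407 → 00:33:36:23.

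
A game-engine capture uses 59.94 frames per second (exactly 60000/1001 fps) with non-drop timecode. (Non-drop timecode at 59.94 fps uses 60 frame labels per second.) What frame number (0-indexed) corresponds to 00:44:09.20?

frame 158960

Total seconds to the label: (0 × 3600 + 44 × 60 + 9) = 2649.
Frame index = 2649 × 60 + 20 = 158960.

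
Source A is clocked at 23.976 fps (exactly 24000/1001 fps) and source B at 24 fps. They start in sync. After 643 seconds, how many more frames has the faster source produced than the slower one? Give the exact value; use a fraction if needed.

A emits 24000/1001 × 643 = 15432000/1001 frames; B emits 24 × 643 = 15432.
Difference = 15432/1001 frames (≈ 15.4166); B is ahead of A.

15432/1001 frames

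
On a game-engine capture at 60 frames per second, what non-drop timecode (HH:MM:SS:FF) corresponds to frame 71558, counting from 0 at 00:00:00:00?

71558 ÷ 60 = 1192 full seconds, remainder 38 frames.
1192 s = 0 h 19 min 52 s.
Timecode: 00:19:52:38.

00:19:52:38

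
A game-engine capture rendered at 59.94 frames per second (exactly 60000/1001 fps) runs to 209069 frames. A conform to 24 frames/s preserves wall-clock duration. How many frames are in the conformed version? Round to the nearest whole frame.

83711 frames

Frames at target rate = 209069 × (24) / (60000/1001) = 209278069/2500 ≈ 83711.228.
Nearest whole frame: 83711.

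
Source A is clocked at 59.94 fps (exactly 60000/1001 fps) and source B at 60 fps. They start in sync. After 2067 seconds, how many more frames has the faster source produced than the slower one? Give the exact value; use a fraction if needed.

A emits 60000/1001 × 2067 = 9540000/77 frames; B emits 60 × 2067 = 124020.
Difference = 9540/77 frames (≈ 123.8961); B is ahead of A.

9540/77 frames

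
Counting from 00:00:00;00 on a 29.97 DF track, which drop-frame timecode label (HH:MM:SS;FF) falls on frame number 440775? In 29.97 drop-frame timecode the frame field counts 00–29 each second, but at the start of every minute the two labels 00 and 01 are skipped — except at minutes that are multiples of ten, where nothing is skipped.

Ten DF minutes hold 17982 frames, so frame 440775 lies in block 24 (frames 431568–449549) with 9207 frames into that block.
The block's first minute is 1800 frames and the rest 1798 each; 9207 frames reaches minute 5, so 24 × 18 + 5 × 2 = 442 labels have been skipped so far.
Adding those back, label number 440775 + 442 = 441217 at 30 labels/s is 14707 s + 7 f = 4 h 5 min 7 s frame 7, i.e. 04:05:07;07.

04:05:07;07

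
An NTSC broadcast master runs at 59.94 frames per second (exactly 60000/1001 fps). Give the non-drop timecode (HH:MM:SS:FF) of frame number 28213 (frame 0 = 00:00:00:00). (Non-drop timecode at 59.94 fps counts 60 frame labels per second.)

28213 ÷ 60 = 470 full seconds, remainder 13 frames.
470 s = 0 h 7 min 50 s.
Timecode: 00:07:50:13.

00:07:50:13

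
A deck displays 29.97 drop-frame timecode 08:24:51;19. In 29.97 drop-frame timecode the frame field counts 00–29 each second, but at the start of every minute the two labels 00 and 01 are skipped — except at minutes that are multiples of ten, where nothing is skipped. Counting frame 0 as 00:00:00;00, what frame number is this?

907841

Complete 10-minute blocks: 50, each 17982 frames → 899100.
Remaining 4 whole minutes in the current block: 1800 + 3 × 1798 = 7194 frames.
Within the current minute: 51 × 30 + 19 − 2 = 1547 (labels ;00/;01 skipped at this minute). Total = 899100 + 7194 + 1547 = 907841.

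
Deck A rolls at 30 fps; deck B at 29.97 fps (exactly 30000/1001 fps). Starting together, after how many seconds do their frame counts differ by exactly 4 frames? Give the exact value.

2002/15 seconds

The gap grows by |30000/1001 − 30| = 30/1001 frames per second.
Time for a 4-frame gap: 4 ÷ (30/1001) = 2002/15 s.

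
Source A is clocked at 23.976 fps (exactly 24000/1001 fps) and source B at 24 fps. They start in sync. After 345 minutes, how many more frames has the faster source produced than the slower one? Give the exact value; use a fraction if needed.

345 min = 20700 s.
A emits 24000/1001 × 20700 = 496800000/1001 frames; B emits 24 × 20700 = 496800.
Difference = 496800/1001 frames (≈ 496.3037); B is ahead of A.

496800/1001 frames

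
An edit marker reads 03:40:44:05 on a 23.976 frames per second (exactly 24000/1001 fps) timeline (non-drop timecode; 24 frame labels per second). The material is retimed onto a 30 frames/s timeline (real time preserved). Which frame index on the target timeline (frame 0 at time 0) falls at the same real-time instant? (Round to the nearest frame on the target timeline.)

frame 397724

Source frame index: (3×3600 + 40×60 + 44) × 24 + 5 = 317861.
Real time: 317861 / (24000/1001) = 318178861/24000 s.
Target frame: (318178861/24000) × (30) = 318178861/800 ≈ 397723.576 → 397724.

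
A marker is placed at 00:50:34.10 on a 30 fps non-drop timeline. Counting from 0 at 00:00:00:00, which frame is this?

Total seconds to the label: (0 × 3600 + 50 × 60 + 34) = 3034.
Frame index = 3034 × 30 + 10 = 91030.

frame 91030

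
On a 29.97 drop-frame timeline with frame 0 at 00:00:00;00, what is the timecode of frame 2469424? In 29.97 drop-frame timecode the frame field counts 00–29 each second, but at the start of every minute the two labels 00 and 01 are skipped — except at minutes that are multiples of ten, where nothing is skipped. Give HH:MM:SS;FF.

Ten DF minutes hold 17982 frames, so frame 2469424 lies in block 137 (frames 2463534–2481515) with 5890 frames into that block.
The block's first minute is 1800 frames and the rest 1798 each; 5890 frames reaches minute 3, so 137 × 18 + 3 × 2 = 2472 labels have been skipped so far.
Adding those back, label number 2469424 + 2472 = 2471896 at 30 labels/s is 82396 s + 16 f = 22 h 53 min 16 s frame 16, i.e. 22:53:16;16.

22:53:16;16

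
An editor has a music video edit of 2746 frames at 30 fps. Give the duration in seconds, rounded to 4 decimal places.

91.5333 seconds

Running time = 2746 × 1/30 = 1373/15 s ≈ 91.5333 s.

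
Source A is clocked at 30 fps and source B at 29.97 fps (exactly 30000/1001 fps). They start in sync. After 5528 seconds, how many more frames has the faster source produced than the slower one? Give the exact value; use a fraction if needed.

A emits 30 × 5528 = 165840 frames; B emits 30000/1001 × 5528 = 165840000/1001.
Difference = 165840/1001 frames (≈ 165.6743); B is behind A.

165840/1001 frames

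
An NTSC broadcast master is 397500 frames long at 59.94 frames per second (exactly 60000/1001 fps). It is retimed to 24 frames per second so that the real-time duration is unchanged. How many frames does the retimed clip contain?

Target frames = source frames × (target rate / source rate) = 397500 × (24)/(60000/1001) = 397500 × 1001/2500 = 159159.

159159 frames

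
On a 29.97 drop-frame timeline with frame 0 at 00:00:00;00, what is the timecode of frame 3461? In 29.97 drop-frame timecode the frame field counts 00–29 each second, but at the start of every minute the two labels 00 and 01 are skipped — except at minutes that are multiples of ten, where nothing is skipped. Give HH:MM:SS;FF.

Each 10-minute DF block holds 10 × 60 × 30 − 9 × 2 = 17982 frames. 3461 ÷ 17982 → 0 full blocks, remainder 3461.
Within the partial block the first minute is 1800 frames and each further minute 1798, so 1 further minute boundary passed. Total skipped labels = 18 × 0 + 2 × 1 = 2.
Non-drop label index = 3461 + 2 = 3463; at 30 labels/s that is 00:01:55:13, i.e. DF 00:01:55;13.

00:01:55;13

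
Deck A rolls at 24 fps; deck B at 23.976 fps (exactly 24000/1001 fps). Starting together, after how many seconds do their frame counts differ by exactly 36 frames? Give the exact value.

1501.5 seconds

The gap grows by |24000/1001 − 24| = 24/1001 frames per second.
Time for a 36-frame gap: 36 ÷ (24/1001) = 1501.5 s.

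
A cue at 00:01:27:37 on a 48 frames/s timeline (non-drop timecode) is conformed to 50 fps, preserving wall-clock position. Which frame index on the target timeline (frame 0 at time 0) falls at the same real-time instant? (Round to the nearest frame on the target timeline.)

frame 4389

Source frame index: (0×3600 + 1×60 + 27) × 48 + 37 = 4213.
Real time: 4213 / (48) = 4213/48 s.
Target frame: (4213/48) × (50) = 105325/24 ≈ 4388.542 → 4389.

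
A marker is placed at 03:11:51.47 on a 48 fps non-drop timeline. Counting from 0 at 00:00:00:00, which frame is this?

Total seconds to the label: (3 × 3600 + 11 × 60 + 51) = 11511.
Frame index = 11511 × 48 + 47 = 552575.

frame 552575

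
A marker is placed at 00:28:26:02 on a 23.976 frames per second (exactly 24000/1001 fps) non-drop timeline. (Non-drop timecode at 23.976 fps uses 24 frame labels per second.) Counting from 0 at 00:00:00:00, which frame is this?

40946

Total seconds to the label: (0 × 3600 + 28 × 60 + 26) = 1706.
Frame index = 1706 × 24 + 2 = 40946.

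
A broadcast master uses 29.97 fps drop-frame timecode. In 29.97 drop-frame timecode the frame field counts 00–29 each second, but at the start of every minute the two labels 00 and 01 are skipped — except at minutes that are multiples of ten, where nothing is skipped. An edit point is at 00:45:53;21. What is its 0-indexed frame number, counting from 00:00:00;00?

Complete 10-minute blocks: 4, each 17982 frames → 71928.
Remaining 5 whole minutes in the current block: 1800 + 4 × 1798 = 8992 frames.
Within the current minute: 53 × 30 + 21 − 2 = 1609 (labels ;00/;01 skipped at this minute). Total = 71928 + 8992 + 1609 = 82529.

82529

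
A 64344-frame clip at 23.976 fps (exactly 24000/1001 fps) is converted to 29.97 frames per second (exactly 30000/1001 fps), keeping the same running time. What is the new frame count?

80430 frames

Target frames = source frames × (target rate / source rate) = 64344 × (30000/1001)/(24000/1001) = 64344 × 5/4 = 80430.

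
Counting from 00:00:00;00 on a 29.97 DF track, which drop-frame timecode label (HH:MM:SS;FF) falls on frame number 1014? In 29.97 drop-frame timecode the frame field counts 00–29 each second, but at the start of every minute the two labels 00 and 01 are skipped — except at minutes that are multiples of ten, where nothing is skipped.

00:00:33;24

Ten DF minutes hold 17982 frames, so frame 1014 lies in block 0 (frames 0–17981) with 1014 frames into that block.
The block's first minute is 1800 frames and the rest 1798 each; 1014 frames reaches minute 0, so 0 × 18 + 0 × 2 = 0 labels have been skipped so far.
Adding those back, label number 1014 + 0 = 1014 at 30 labels/s is 33 s + 24 f = 0 h 0 min 33 s frame 24, i.e. 00:00:33;24.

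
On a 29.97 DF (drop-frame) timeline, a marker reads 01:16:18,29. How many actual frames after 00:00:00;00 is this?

137231

As if non-drop at 30 labels/s: (1 × 3600 + 16 × 60 + 18) × 30 + 29 = 137369.
Minute boundaries passed: 76; those not divisible by 10: 76 − 7 = 69; dropped labels = 2 × 69 = 138.
Actual frame index = 137369 − 138 = 137231.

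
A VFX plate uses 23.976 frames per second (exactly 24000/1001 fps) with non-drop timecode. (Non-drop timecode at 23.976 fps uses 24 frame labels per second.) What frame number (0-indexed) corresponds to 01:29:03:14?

frame 128246

Total seconds to the label: (1 × 3600 + 29 × 60 + 3) = 5343.
Frame index = 5343 × 24 + 14 = 128246.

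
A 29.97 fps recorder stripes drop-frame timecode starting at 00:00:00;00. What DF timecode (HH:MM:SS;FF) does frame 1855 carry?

00:01:01;27

Ten DF minutes hold 17982 frames, so frame 1855 lies in block 0 (frames 0–17981) with 1855 frames into that block.
The block's first minute is 1800 frames and the rest 1798 each; 1855 frames reaches minute 1, so 0 × 18 + 1 × 2 = 2 labels have been skipped so far.
Adding those back, label number 1855 + 2 = 1857 at 30 labels/s is 61 s + 27 f = 0 h 1 min 1 s frame 27, i.e. 00:01:01;27.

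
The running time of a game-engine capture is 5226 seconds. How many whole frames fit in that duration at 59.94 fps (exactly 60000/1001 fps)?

Frames = 5226 × 60000/1001 = 24120000/77 ≈ 313246.7532.
Complete frames: 313246.

313246 frames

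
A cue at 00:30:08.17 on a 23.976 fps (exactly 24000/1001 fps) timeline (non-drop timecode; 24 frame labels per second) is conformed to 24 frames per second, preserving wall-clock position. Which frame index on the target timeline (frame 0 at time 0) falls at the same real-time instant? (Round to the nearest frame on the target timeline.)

Source frame index: (0×3600 + 30×60 + 8) × 24 + 17 = 43409.
Real time: 43409 / (24000/1001) = 43452409/24000 s.
Target frame: (43452409/24000) × (24) = 43452409/1000 ≈ 43452.409 → 43452.

frame 43452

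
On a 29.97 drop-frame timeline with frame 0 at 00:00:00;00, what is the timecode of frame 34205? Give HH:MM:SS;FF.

00:19:01;11

Ten DF minutes hold 17982 frames, so frame 34205 lies in block 1 (frames 17982–35963) with 16223 frames into that block.
The block's first minute is 1800 frames and the rest 1798 each; 16223 frames reaches minute 9, so 1 × 18 + 9 × 2 = 36 labels have been skipped so far.
Adding those back, label number 34205 + 36 = 34241 at 30 labels/s is 1141 s + 11 f = 0 h 19 min 1 s frame 11, i.e. 00:19:01;11.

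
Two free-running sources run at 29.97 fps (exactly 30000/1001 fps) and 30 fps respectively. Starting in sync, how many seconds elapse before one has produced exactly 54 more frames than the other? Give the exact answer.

The gap grows by |30 − 30000/1001| = 30/1001 frames per second.
Time for a 54-frame gap: 54 ÷ (30/1001) = 1801.8 s.

1801.8 seconds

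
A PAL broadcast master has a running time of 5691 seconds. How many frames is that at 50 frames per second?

Frames = 5691 × 50 = 284550.

284550 frames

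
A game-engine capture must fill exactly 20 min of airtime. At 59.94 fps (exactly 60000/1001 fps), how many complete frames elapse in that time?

20 min = 1200 s.
Frames = 1200 × 60000/1001 = 72000000/1001 ≈ 71928.0719.
Complete frames: 71928.

71928 frames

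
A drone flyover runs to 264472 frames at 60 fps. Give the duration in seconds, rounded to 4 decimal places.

Running time = 264472 × 1/60 = 66118/15 s ≈ 4407.8667 s.

4407.8667 seconds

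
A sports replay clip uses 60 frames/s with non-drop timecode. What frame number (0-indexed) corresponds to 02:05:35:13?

Total seconds to the label: (2 × 3600 + 5 × 60 + 35) = 7535.
Frame index = 7535 × 60 + 13 = 452113.

frame 452113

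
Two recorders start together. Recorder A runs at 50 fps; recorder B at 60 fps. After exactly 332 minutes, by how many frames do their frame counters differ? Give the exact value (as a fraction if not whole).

332 min = 19920 s.
A emits 50 × 19920 = 996000 frames; B emits 60 × 19920 = 1195200.
Difference = 199200 frames; B is ahead of A.

199200 frames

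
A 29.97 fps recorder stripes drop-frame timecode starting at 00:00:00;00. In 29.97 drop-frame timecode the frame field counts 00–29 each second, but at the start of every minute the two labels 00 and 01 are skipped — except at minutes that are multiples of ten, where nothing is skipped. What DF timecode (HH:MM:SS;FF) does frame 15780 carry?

Ten DF minutes hold 17982 frames, so frame 15780 lies in block 0 (frames 0–17981) with 15780 frames into that block.
The block's first minute is 1800 frames and the rest 1798 each; 15780 frames reaches minute 8, so 0 × 18 + 8 × 2 = 16 labels have been skipped so far.
Adding those back, label number 15780 + 16 = 15796 at 30 labels/s is 526 s + 16 f = 0 h 8 min 46 s frame 16, i.e. 00:08:46;16.

00:08:46;16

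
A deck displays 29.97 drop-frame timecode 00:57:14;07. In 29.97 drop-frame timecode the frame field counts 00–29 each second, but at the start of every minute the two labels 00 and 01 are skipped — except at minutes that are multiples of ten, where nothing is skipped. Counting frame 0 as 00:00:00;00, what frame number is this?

102923

Complete 10-minute blocks: 5, each 17982 frames → 89910.
Remaining 7 whole minutes in the current block: 1800 + 6 × 1798 = 12588 frames.
Within the current minute: 14 × 30 + 7 − 2 = 425 (labels ;00/;01 skipped at this minute). Total = 89910 + 12588 + 425 = 102923.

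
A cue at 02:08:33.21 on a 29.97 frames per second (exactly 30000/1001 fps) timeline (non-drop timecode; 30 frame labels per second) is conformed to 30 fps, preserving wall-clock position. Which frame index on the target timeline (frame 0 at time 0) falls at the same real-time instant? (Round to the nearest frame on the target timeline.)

frame 231642

Source frame index: (2×3600 + 8×60 + 33) × 30 + 21 = 231411.
Real time: 231411 / (30000/1001) = 77214137/10000 s.
Target frame: (77214137/10000) × (30) = 231642411/1000 ≈ 231642.411 → 231642.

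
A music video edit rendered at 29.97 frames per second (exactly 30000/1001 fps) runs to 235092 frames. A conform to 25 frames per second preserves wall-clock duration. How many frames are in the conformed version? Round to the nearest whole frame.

196106 frames

Frames at target rate = 235092 × (25) / (30000/1001) = 19610591/100 ≈ 196105.910.
Nearest whole frame: 196106.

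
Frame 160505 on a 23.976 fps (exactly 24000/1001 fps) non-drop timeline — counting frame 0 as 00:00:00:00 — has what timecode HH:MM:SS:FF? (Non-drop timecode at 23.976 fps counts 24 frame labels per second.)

01:51:27:17

160505 ÷ 24 = 6687 full seconds, remainder 17 frames.
6687 s = 1 h 51 min 27 s.
Timecode: 01:51:27:17.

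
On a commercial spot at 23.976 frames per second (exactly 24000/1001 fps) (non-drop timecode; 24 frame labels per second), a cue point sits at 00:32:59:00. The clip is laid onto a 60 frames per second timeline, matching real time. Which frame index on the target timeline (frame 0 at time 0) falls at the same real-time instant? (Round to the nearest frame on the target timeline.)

frame 118859

Source frame index: (0×3600 + 32×60 + 59) × 24 + 0 = 47496.
Real time: 47496 / (24000/1001) = 1980979/1000 s.
Target frame: (1980979/1000) × (60) = 5942937/50 ≈ 118858.740 → 118859.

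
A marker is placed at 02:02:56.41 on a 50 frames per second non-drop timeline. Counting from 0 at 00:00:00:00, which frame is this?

368841

Total seconds to the label: (2 × 3600 + 2 × 60 + 56) = 7376.
Frame index = 7376 × 50 + 41 = 368841.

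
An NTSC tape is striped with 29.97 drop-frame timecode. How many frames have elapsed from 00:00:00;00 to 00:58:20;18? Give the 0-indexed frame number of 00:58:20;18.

Complete 10-minute blocks: 5, each 17982 frames → 89910.
Remaining 8 whole minutes in the current block: 1800 + 7 × 1798 = 14386 frames.
Within the current minute: 20 × 30 + 18 − 2 = 616 (labels ;00/;01 skipped at this minute). Total = 89910 + 14386 + 616 = 104912.

104912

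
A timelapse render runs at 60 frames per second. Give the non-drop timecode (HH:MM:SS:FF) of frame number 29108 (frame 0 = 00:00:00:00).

29108 ÷ 60 = 485 full seconds, remainder 8 frames.
485 s = 0 h 8 min 5 s.
Timecode: 00:08:05:08.

00:08:05:08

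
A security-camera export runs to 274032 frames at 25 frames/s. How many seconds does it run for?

10961.28 seconds

Running time = 274032 / (25) = 10961.28 s.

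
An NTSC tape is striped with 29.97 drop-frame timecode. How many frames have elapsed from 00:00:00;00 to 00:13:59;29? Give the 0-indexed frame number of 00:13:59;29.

25175

As if non-drop at 30 labels/s: (0 × 3600 + 13 × 60 + 59) × 30 + 29 = 25199.
Minute boundaries passed: 13; those not divisible by 10: 13 − 1 = 12; dropped labels = 2 × 12 = 24.
Actual frame index = 25199 − 24 = 25175.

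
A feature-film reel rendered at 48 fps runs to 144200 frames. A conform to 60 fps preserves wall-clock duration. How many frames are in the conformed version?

180250 frames

Target frames = source frames × (target rate / source rate) = 144200 × (60)/(48) = 144200 × 5/4 = 180250.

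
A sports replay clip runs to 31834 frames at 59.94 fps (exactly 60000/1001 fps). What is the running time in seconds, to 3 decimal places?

531.097 seconds

Running time = 31834 × 1001/60000 = 15932917/30000 s ≈ 531.097 s.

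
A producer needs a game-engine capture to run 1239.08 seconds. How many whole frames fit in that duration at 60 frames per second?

74344 frames

Frames = 1239.08 × 60 = 371724/5 ≈ 74344.8000.
Complete frames: 74344.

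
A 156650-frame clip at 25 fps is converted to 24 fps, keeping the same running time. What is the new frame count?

Target frames = source frames × (target rate / source rate) = 156650 × (24)/(25) = 156650 × 24/25 = 150384.

150384 frames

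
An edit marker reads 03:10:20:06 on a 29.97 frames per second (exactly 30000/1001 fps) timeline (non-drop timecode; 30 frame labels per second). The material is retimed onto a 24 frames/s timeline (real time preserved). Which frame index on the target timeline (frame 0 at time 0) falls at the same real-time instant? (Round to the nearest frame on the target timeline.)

frame 274359

Source frame index: (3×3600 + 10×60 + 20) × 30 + 6 = 342606.
Real time: 342606 / (30000/1001) = 57158101/5000 s.
Target frame: (57158101/5000) × (24) = 171474303/625 ≈ 274358.885 → 274359.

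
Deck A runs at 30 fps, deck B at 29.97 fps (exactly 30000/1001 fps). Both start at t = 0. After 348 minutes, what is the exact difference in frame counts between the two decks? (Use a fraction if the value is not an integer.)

626400/1001 frames

348 min = 20880 s.
A emits 30 × 20880 = 626400 frames; B emits 30000/1001 × 20880 = 626400000/1001.
Difference = 626400/1001 frames (≈ 625.7742); B is behind A.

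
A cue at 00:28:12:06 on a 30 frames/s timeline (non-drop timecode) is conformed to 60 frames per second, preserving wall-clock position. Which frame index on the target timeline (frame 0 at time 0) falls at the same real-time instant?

frame 101532

Source frame index: (0×3600 + 28×60 + 12) × 30 + 6 = 50766.
Real time: 50766 / (30) = 8461/5 s.
Target frame: (8461/5) × (60) = 101532.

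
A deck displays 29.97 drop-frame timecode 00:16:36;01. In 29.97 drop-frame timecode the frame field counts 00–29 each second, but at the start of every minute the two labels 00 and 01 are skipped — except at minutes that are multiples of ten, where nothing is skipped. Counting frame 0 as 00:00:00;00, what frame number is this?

Complete 10-minute blocks: 1, each 17982 frames → 17982.
Remaining 6 whole minutes in the current block: 1800 + 5 × 1798 = 10790 frames.
Within the current minute: 36 × 30 + 1 − 2 = 1079 (labels ;00/;01 skipped at this minute). Total = 17982 + 10790 + 1079 = 29851.

29851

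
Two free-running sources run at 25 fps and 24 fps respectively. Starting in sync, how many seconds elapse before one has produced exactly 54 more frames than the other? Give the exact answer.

The gap grows by |24 − 25| = 1 frame per second.
Time for a 54-frame gap: 54 ÷ (1) = 54 s.

54 seconds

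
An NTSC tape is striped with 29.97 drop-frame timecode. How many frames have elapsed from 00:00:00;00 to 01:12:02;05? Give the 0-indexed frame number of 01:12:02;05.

Complete 10-minute blocks: 7, each 17982 frames → 125874.
Remaining 2 whole minutes in the current block: 1800 + 1 × 1798 = 3598 frames.
Within the current minute: 2 × 30 + 5 − 2 = 63 (labels ;00/;01 skipped at this minute). Total = 125874 + 3598 + 63 = 129535.

129535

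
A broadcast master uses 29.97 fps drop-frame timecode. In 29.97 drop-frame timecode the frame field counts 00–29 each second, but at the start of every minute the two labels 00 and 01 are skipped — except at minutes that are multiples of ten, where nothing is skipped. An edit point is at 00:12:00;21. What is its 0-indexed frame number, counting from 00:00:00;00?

As if non-drop at 30 labels/s: (0 × 3600 + 12 × 60 + 0) × 30 + 21 = 21621.
Minute boundaries passed: 12; those not divisible by 10: 12 − 1 = 11; dropped labels = 2 × 11 = 22.
Actual frame index = 21621 − 22 = 21599.

21599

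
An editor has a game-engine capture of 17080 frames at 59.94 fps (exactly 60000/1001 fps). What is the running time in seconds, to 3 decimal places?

Running time = 17080 × 1001/60000 = 427427/1500 s ≈ 284.951 s.

284.951 seconds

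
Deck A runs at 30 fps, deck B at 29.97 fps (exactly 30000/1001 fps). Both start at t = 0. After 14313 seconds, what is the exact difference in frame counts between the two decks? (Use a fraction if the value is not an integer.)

33030/77 frames

A emits 30 × 14313 = 429390 frames; B emits 30000/1001 × 14313 = 33030000/77.
Difference = 33030/77 frames (≈ 428.9610); B is behind A.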